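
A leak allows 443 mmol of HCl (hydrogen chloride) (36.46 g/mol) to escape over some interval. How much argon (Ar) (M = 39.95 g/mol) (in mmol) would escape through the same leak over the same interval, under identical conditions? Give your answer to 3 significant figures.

423 mmol

Since effusion rate ∝ 1/√M, rate_Ar/rate_HCl = √(M_HCl/M_Ar) = √(36.46/39.95) = √0.9126 = 0.9553.
So the amount for Ar is 443 × 0.9553 = 423 mmol.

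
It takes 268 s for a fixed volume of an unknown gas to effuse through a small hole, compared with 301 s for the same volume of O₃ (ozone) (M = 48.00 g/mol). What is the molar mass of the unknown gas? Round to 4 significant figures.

38.05 g/mol

From Graham's law, t_X/t_O₃ = √(M_X/M_O₃).
268/301 = 0.8904 = √(M_X/48.00)
M_X = 48.00 × 0.8904² = 48.00 × 0.7928 = 38.05 g/mol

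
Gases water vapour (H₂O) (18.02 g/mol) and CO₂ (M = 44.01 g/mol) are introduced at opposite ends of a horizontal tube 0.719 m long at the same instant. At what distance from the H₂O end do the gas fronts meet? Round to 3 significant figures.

0.438 m

Graham's law gives d_H₂O/d_CO₂ = rate_H₂O/rate_CO₂ = √(M_CO₂/M_H₂O) = √(44.01/18.02) = 1.563.
With d_H₂O + d_CO₂ = 0.719 m, d_CO₂ = 0.719/(1 + 1.563) = 0.2806 m.
d_H₂O = 0.719 − 0.2806 = 0.438 m.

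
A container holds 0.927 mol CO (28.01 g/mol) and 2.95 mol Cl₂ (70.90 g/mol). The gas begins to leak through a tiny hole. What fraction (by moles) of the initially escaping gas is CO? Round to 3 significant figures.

0.333

Effusion rate of each component ∝ n_i/√M_i (partial pressure × 1/√M).
x_CO(eff) = (n_CO/√M_CO) / (n_CO/√M_CO + n_Cl₂/√M_Cl₂)
= (0.927/√28.01) / (0.927/√28.01 + 2.95/√70.90) = 0.1752/(0.1752 + 0.3503) = 0.333.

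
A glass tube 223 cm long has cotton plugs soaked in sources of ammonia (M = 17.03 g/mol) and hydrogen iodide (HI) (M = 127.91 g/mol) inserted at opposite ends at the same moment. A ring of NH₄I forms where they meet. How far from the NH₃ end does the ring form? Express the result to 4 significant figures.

Distances travelled in equal time are proportional to diffusion rates, so d_NH₃/d_HI = √(M_HI/M_NH₃) = √(127.91/17.03) = 2.741.
With d_NH₃ + d_HI = 223 cm, d_HI = 223/(1 + 2.741) = 59.62 cm.
d_NH₃ = 223 − 59.62 = 163.4 cm.

163.4 cm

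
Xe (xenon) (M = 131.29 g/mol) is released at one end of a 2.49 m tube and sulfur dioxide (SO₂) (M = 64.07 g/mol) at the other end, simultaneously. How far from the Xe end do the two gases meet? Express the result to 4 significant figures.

Graham's law gives d_Xe/d_SO₂ = rate_Xe/rate_SO₂ = √(M_SO₂/M_Xe) = √(64.07/131.29) = 0.6986.
With d_Xe + d_SO₂ = 2.49 m, d_SO₂ = 2.49/(1 + 0.6986) = 1.466 m.
d_Xe = 2.49 − 1.466 = 1.024 m.

1.024 m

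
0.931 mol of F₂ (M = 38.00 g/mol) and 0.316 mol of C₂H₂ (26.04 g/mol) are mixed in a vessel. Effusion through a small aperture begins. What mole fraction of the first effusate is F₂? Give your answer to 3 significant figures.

Each component's effusion rate ∝ (its partial pressure)·(1/√M) ∝ n_i/√M_i.
So x_F₂ in the escaping gas = (n_F₂/√M_F₂) / Σ(n_i/√M_i)
= (0.931/√38.00) / (0.931/√38.00 + 0.316/√26.04) = 0.1510/(0.1510 + 0.06193) = 0.709.

0.709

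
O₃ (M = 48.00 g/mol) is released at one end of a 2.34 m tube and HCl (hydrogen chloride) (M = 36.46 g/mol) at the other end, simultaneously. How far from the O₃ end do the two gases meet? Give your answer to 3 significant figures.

1.09 m

Distances travelled in equal time are proportional to diffusion rates, so d_O₃/d_HCl = √(M_HCl/M_O₃) = √(36.46/48.00) = 0.8715.
With d_O₃ + d_HCl = 2.34 m, d_HCl = 2.34/(1 + 0.8715) = 1.250 m.
d_O₃ = 2.34 − 1.250 = 1.09 m.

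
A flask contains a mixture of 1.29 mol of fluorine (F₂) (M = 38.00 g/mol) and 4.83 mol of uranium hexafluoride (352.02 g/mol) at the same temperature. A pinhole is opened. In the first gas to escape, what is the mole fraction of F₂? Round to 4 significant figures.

0.4484

The effusion rate of species i is ∝ p_i/√M_i ∝ n_i/√M_i.
Mole fraction of F₂ in the effusate = (n_F₂/√M_F₂) / (n_F₂/√M_F₂ + n_UF₆/√M_UF₆)
= (1.29/√38.00) / (1.29/√38.00 + 4.83/√352.02) = 0.2093/(0.2093 + 0.2574) = 0.4484.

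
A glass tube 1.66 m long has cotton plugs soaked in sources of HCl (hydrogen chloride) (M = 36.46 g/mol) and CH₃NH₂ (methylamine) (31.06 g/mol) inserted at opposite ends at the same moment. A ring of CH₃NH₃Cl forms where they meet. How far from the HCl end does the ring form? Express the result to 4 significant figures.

The fronts meet when d_HCl + d_CH₃NH₂ = L with d_HCl/d_CH₃NH₂ = √(M_CH₃NH₂/M_HCl) (Graham's law). Here √(M_CH₃NH₂/M_HCl) = √(31.06/36.46) = 0.9230.
With d_HCl + d_CH₃NH₂ = 1.66 m, d_CH₃NH₂ = 1.66/(1 + 0.9230) = 0.8632 m.
d_HCl = 1.66 − 0.8632 = 0.7968 m.

0.7968 m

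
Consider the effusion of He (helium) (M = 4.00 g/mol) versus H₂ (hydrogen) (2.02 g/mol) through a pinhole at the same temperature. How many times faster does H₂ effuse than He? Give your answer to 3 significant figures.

1.41

By Graham's law, rate_H₂/rate_He = √(M_He/M_H₂) = √(4.00/2.02) = √1.980 = 1.41.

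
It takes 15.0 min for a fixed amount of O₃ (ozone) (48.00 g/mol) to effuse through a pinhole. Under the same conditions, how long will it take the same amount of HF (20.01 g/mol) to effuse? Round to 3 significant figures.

9.68 min

By Graham's law, t_HF/t_O₃ = √(M_HF/M_O₃) = √(20.01/48.00) = √0.4169 = 0.6457.
So the time for HF is 15.0 × 0.6457 = 9.68 min.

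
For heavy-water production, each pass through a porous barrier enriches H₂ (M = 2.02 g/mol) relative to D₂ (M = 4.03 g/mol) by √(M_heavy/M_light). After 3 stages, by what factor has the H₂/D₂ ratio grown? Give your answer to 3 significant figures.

2.82

The single-stage factor is √(M_heavy/M_light), so 3 stages give [√(4.03/2.02)]^3 = (4.03/2.02)^(3/2).
= 1.99505^(3/2) = 2.82.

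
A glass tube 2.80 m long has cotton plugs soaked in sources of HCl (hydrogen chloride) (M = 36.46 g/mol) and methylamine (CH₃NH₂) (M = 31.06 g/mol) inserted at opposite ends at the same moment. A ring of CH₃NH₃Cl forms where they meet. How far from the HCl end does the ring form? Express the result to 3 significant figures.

The fronts meet when d_HCl + d_CH₃NH₂ = L with d_HCl/d_CH₃NH₂ = √(M_CH₃NH₂/M_HCl) (Graham's law). Here √(M_CH₃NH₂/M_HCl) = √(31.06/36.46) = 0.9230.
With d_HCl + d_CH₃NH₂ = 2.80 m, d_CH₃NH₂ = 2.80/(1 + 0.9230) = 1.456 m.
d_HCl = 2.80 − 1.456 = 1.34 m.

1.34 m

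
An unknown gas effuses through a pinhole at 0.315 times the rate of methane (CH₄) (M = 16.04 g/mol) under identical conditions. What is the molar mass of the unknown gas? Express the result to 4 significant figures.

By Graham's law, rate_X/rate_CH₄ = √(M_CH₄/M_X).
0.315 = √(16.04/M_X)
M_X = 16.04 / 0.315² = 16.04 / 0.09923 = 161.7 g/mol

161.7 g/mol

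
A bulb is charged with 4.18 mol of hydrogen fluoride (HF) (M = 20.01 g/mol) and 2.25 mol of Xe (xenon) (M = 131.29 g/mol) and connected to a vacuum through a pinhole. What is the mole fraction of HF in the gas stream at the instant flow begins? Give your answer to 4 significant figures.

0.8263

Each component's effusion rate ∝ (its partial pressure)·(1/√M) ∝ n_i/√M_i.
Mole fraction of HF in the effusate = (n_HF/√M_HF) / (n_HF/√M_HF + n_Xe/√M_Xe)
= (4.18/√20.01) / (4.18/√20.01 + 2.25/√131.29) = 0.9344/(0.9344 + 0.1964) = 0.8263.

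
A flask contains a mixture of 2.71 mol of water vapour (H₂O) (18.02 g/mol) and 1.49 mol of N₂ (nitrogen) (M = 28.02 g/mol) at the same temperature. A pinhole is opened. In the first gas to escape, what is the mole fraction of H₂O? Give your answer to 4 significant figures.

The effusion rate of species i is ∝ p_i/√M_i ∝ n_i/√M_i.
So x_H₂O in the escaping gas = (n_H₂O/√M_H₂O) / Σ(n_i/√M_i)
= (2.71/√18.02) / (2.71/√18.02 + 1.49/√28.02) = 0.6384/(0.6384 + 0.2815) = 0.6940.

0.6940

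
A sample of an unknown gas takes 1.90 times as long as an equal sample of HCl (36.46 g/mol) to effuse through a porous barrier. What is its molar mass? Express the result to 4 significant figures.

Graham's law gives t_X/t_HCl = √(M_X/M_HCl).
1.90 = √(M_X/36.46)
M_X = 36.46 × 1.90² = 36.46 × 3.610 = 131.6 g/mol

131.6 g/mol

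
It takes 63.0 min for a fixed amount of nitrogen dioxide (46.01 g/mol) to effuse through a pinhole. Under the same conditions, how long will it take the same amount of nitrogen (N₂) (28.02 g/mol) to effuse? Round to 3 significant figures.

49.2 min

Since effusion rate ∝ 1/√M, t_N₂/t_NO₂ = √(M_N₂/M_NO₂) = √(28.02/46.01) = √0.6090 = 0.7804.
So the time for N₂ is 63.0 × 0.7804 = 49.2 min.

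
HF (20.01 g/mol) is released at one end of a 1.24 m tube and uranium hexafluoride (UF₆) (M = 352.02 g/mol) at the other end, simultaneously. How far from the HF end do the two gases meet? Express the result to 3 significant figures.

The fronts meet when d_HF + d_UF₆ = L with d_HF/d_UF₆ = √(M_UF₆/M_HF) (Graham's law). Here √(M_UF₆/M_HF) = √(352.02/20.01) = 4.194.
With d_HF + d_UF₆ = 1.24 m, d_UF₆ = 1.24/(1 + 4.194) = 0.2387 m.
d_HF = 1.24 − 0.2387 = 1.00 m.

1.00 m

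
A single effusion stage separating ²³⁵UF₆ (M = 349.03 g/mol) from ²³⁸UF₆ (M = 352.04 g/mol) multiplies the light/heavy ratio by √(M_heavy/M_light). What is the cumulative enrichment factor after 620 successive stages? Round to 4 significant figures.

Overall factor = α^620 with α = √(352.04/349.03), i.e. (352.04/349.03)^(620/2).
= 1.00862^310 = 14.32.

14.32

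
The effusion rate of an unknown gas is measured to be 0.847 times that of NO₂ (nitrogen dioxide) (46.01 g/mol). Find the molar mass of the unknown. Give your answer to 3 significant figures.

Graham's law gives rate_X/rate_NO₂ = √(M_NO₂/M_X).
0.847 = √(46.01/M_X)
M_X = 46.01 / 0.847² = 46.01 / 0.7174 = 64.1 g/mol

64.1 g/mol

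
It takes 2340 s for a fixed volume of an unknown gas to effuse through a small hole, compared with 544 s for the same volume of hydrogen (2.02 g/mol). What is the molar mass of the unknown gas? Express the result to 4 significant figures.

37.38 g/mol

Since effusion rate ∝ 1/√M, t_X/t_H₂ = √(M_X/M_H₂).
2340/544 = 4.301 = √(M_X/2.02)
M_X = 2.02 × 4.301² = 2.02 × 18.50 = 37.38 g/mol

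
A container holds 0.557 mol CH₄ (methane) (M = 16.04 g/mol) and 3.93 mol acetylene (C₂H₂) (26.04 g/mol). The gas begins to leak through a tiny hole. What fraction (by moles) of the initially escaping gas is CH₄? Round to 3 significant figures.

0.153

Effusion rate of each component ∝ n_i/√M_i (partial pressure × 1/√M).
Mole fraction of CH₄ in the effusate = (n_CH₄/√M_CH₄) / (n_CH₄/√M_CH₄ + n_C₂H₂/√M_C₂H₂)
= (0.557/√16.04) / (0.557/√16.04 + 3.93/√26.04) = 0.1391/(0.1391 + 0.7701) = 0.153.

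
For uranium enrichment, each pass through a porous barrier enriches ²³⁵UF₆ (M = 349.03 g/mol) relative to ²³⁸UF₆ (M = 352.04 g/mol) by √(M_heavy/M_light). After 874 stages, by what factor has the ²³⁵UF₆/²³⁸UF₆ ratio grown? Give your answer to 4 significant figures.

The single-stage factor is √(M_heavy/M_light), so 874 stages give [√(352.04/349.03)]^874 = (352.04/349.03)^(874/2).
= 1.00862^437 = 42.63.

42.63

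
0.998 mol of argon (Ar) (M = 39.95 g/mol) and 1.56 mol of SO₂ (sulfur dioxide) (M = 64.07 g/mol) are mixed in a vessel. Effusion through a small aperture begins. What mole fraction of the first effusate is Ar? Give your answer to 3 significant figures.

Rate_i ∝ x_i/√M_i (Graham's law weighted by mole fraction), so the effusate composition follows n_i/√M_i.
x_Ar(eff) = (n_Ar/√M_Ar) / (n_Ar/√M_Ar + n_SO₂/√M_SO₂)
= (0.998/√39.95) / (0.998/√39.95 + 1.56/√64.07) = 0.1579/(0.1579 + 0.1949) = 0.448.

0.448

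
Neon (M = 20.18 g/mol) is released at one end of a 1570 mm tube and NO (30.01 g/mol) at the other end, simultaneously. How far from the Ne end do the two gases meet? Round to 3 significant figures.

The fronts meet when d_Ne + d_NO = L with d_Ne/d_NO = √(M_NO/M_Ne) (Graham's law). Here √(M_NO/M_Ne) = √(30.01/20.18) = 1.219.
With d_Ne + d_NO = 1570 mm, d_NO = 1570/(1 + 1.219) = 707.4 mm.
d_Ne = 1570 − 707.4 = 863 mm.

863 mm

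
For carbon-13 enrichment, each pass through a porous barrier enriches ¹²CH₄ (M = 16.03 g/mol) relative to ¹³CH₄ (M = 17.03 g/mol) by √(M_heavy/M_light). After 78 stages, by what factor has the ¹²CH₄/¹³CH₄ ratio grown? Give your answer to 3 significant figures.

Overall factor = α^78 with α = √(17.03/16.03), i.e. (17.03/16.03)^(78/2).
= 1.06238^39 = 10.6.

10.6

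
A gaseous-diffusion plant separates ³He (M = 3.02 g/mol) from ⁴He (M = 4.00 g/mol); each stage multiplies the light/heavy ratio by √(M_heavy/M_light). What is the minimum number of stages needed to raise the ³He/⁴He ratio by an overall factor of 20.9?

22

With α = √(4.00/3.02) per stage, ln α = ½ ln(1.32450) = 0.1405.
Need α^N ≥ 20.9 ⇒ N ≥ ln(20.9) / ln α = 3.040 / 0.1405 = 21.63.
Minimum whole number of stages: N = 22.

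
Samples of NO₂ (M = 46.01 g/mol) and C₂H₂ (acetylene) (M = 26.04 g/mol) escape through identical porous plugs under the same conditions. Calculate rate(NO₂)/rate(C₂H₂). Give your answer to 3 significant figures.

0.752

By Graham's law, rate_NO₂/rate_C₂H₂ = √(M_C₂H₂/M_NO₂) = √(26.04/46.01) = √0.5660 = 0.752.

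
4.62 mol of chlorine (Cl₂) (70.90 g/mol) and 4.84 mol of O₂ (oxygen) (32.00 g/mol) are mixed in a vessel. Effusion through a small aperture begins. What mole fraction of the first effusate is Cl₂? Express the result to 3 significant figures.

Effusion rate of each component ∝ n_i/√M_i (partial pressure × 1/√M).
Mole fraction of Cl₂ in the effusate = (n_Cl₂/√M_Cl₂) / (n_Cl₂/√M_Cl₂ + n_O₂/√M_O₂)
= (4.62/√70.90) / (4.62/√70.90 + 4.84/√32.00) = 0.5487/(0.5487 + 0.8556) = 0.391.

0.391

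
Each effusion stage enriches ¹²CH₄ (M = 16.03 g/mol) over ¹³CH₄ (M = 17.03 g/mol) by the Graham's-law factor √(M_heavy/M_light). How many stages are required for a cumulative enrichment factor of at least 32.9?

Per stage α = (17.03/16.03)^(1/2) = 1.06238^0.5, giving ln α = 0.03026.
Need α^N ≥ 32.9 ⇒ N ≥ ln(32.9) / ln α = 3.493 / 0.03026 = 115.46.
So at least 116 stages are needed.

116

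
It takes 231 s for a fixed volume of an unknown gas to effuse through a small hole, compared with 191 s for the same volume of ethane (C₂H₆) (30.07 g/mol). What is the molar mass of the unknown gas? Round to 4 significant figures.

Graham's law gives t_X/t_C₂H₆ = √(M_X/M_C₂H₆).
231/191 = 1.209 = √(M_X/30.07)
M_X = 30.07 × 1.209² = 30.07 × 1.463 = 43.98 g/mol

43.98 g/mol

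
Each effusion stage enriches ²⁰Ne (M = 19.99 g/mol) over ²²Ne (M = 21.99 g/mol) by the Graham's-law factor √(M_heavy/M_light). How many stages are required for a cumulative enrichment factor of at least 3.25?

Single-stage factor α = √(21.99/19.99), so ln α = ½ ln(1.10005) = 0.04768.
Need α^N ≥ 3.25 ⇒ N ≥ ln(3.25) / ln α = 1.179 / 0.04768 = 24.72.
Minimum whole number of stages: N = 25.

25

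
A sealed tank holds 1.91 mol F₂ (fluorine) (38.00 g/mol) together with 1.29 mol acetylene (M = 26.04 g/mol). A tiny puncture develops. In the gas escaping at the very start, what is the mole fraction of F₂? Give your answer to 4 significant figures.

0.5507

Each component's effusion rate ∝ (its partial pressure)·(1/√M) ∝ n_i/√M_i.
Mole fraction of F₂ in the effusate = (n_F₂/√M_F₂) / (n_F₂/√M_F₂ + n_C₂H₂/√M_C₂H₂)
= (1.91/√38.00) / (1.91/√38.00 + 1.29/√26.04) = 0.3098/(0.3098 + 0.2528) = 0.5507.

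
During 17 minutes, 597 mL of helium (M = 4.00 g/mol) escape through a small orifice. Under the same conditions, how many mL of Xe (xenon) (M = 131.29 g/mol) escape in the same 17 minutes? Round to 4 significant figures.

Using Graham's law: rate_Xe/rate_He = √(M_He/M_Xe) = √(4.00/131.29) = √0.03047 = 0.1745.
So the volume for Xe is 597 × 0.1745 = 104.2 mL.

104.2 mL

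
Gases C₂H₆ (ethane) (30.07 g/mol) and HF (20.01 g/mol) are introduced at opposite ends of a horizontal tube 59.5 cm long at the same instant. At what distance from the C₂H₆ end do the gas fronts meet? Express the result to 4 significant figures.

Distances travelled in equal time are proportional to diffusion rates, so d_C₂H₆/d_HF = √(M_HF/M_C₂H₆) = √(20.01/30.07) = 0.8157.
With d_C₂H₆ + d_HF = 59.5 cm, d_HF = 59.5/(1 + 0.8157) = 32.77 cm.
d_C₂H₆ = 59.5 − 32.77 = 26.73 cm.

26.73 cm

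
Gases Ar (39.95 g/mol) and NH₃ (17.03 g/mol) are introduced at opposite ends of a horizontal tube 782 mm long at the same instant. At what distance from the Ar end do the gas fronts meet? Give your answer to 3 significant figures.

309 mm

In equal time, each gas travels a distance ∝ its rate ∝ 1/√M, so d_Ar/d_NH₃ = √(M_NH₃/M_Ar) = √(17.03/39.95) = 0.6529.
With d_Ar + d_NH₃ = 782 mm, d_NH₃ = 782/(1 + 0.6529) = 473.1 mm.
d_Ar = 782 − 473.1 = 309 mm.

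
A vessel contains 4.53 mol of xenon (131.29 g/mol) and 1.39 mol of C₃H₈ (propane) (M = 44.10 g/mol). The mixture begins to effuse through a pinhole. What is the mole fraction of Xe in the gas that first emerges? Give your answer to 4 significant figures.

0.6538

Effusion rate of each component ∝ n_i/√M_i (partial pressure × 1/√M).
So x_Xe in the escaping gas = (n_Xe/√M_Xe) / Σ(n_i/√M_i)
= (4.53/√131.29) / (4.53/√131.29 + 1.39/√44.10) = 0.3954/(0.3954 + 0.2093) = 0.6538.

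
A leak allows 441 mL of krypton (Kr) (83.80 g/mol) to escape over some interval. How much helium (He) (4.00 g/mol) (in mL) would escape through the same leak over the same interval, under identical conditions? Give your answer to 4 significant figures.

By Graham's law, rate_He/rate_Kr = √(M_Kr/M_He) = √(83.80/4.00) = √20.95 = 4.577.
So the volume for He is 441 × 4.577 = 2019 mL.

2019 mL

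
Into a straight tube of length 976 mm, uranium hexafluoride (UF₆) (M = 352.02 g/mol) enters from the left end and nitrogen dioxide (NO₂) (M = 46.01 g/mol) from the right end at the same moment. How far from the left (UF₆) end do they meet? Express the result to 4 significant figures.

Distances travelled in equal time are proportional to diffusion rates, so d_UF₆/d_NO₂ = √(M_NO₂/M_UF₆) = √(46.01/352.02) = 0.3615.
With d_UF₆ + d_NO₂ = 976 mm, d_NO₂ = 976/(1 + 0.3615) = 716.8 mm.
d_UF₆ = 976 − 716.8 = 259.2 mm.

259.2 mm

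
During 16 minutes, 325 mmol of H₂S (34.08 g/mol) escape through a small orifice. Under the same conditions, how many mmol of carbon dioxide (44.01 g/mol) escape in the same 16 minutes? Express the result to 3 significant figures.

286 mmol

Graham's law gives rate_CO₂/rate_H₂S = √(M_H₂S/M_CO₂) = √(34.08/44.01) = √0.7744 = 0.8800.
So the amount for CO₂ is 325 × 0.8800 = 286 mmol.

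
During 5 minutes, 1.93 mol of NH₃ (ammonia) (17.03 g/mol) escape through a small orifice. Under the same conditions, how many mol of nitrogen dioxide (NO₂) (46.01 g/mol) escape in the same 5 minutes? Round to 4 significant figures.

1.174 mol

Using Graham's law: rate_NO₂/rate_NH₃ = √(M_NH₃/M_NO₂) = √(17.03/46.01) = √0.3701 = 0.6084.
So the amount for NO₂ is 1.93 × 0.6084 = 1.174 mol.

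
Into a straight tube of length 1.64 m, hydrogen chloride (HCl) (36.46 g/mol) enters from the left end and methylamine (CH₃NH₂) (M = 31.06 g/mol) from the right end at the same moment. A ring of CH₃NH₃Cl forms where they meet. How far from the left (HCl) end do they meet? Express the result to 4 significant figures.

In equal time, each gas travels a distance ∝ its rate ∝ 1/√M, so d_HCl/d_CH₃NH₂ = √(M_CH₃NH₂/M_HCl) = √(31.06/36.46) = 0.9230.
With d_HCl + d_CH₃NH₂ = 1.64 m, d_CH₃NH₂ = 1.64/(1 + 0.9230) = 0.8528 m.
d_HCl = 1.64 − 0.8528 = 0.7872 m.

0.7872 m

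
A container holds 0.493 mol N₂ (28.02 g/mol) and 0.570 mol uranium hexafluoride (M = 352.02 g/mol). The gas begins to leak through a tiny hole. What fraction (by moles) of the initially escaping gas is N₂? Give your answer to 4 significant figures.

Each component's effusion rate ∝ (its partial pressure)·(1/√M) ∝ n_i/√M_i.
So x_N₂ in the escaping gas = (n_N₂/√M_N₂) / Σ(n_i/√M_i)
= (0.493/√28.02) / (0.493/√28.02 + 0.570/√352.02) = 0.09313/(0.09313 + 0.03038) = 0.7540.

0.7540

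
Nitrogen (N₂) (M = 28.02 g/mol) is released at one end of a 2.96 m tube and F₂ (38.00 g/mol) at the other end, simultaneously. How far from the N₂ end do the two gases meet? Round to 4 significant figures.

In equal time, each gas travels a distance ∝ its rate ∝ 1/√M, so d_N₂/d_F₂ = √(M_F₂/M_N₂) = √(38.00/28.02) = 1.165.
With d_N₂ + d_F₂ = 2.96 m, d_F₂ = 2.96/(1 + 1.165) = 1.367 m.
d_N₂ = 2.96 − 1.367 = 1.593 m.

1.593 m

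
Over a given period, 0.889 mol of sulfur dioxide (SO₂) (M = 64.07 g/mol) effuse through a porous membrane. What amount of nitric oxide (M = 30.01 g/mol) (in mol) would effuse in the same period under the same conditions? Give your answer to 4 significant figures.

1.299 mol

By Graham's law, rate_NO/rate_SO₂ = √(M_SO₂/M_NO) = √(64.07/30.01) = √2.135 = 1.461.
So the amount for NO is 0.889 × 1.461 = 1.299 mol.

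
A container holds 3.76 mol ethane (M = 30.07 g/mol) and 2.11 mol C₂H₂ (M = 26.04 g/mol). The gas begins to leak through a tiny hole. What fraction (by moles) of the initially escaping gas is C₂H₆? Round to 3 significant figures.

0.624

Rate_i ∝ x_i/√M_i (Graham's law weighted by mole fraction), so the effusate composition follows n_i/√M_i.
Mole fraction of C₂H₆ in the effusate = (n_C₂H₆/√M_C₂H₆) / (n_C₂H₆/√M_C₂H₆ + n_C₂H₂/√M_C₂H₂)
= (3.76/√30.07) / (3.76/√30.07 + 2.11/√26.04) = 0.6857/(0.6857 + 0.4135) = 0.624.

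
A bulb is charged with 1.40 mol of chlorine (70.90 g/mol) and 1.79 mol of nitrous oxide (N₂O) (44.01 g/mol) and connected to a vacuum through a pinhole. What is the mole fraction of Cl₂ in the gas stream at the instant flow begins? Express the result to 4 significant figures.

0.3813

The effusion rate of species i is ∝ p_i/√M_i ∝ n_i/√M_i.
x_Cl₂(eff) = (n_Cl₂/√M_Cl₂) / (n_Cl₂/√M_Cl₂ + n_N₂O/√M_N₂O)
= (1.40/√70.90) / (1.40/√70.90 + 1.79/√44.01) = 0.1663/(0.1663 + 0.2698) = 0.3813.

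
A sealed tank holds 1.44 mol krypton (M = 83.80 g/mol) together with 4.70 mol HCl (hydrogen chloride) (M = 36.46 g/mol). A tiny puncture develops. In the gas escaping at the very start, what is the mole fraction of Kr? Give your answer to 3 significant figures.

0.168

Effusion rate of each component ∝ n_i/√M_i (partial pressure × 1/√M).
x_Kr(eff) = (n_Kr/√M_Kr) / (n_Kr/√M_Kr + n_HCl/√M_HCl)
= (1.44/√83.80) / (1.44/√83.80 + 4.70/√36.46) = 0.1573/(0.1573 + 0.7784) = 0.168.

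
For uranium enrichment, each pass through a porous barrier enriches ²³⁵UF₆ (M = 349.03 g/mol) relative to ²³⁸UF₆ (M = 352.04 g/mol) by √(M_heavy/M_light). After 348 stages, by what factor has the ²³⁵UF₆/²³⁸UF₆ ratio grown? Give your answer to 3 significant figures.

4.46

After 348 stages the ratio has grown by (√(352.04/349.03))^348 = (352.04/349.03)^(348/2).
= 1.00862^174 = 4.46.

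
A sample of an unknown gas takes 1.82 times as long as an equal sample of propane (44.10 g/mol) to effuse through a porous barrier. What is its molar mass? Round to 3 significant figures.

146 g/mol

Since effusion rate ∝ 1/√M, t_X/t_C₃H₈ = √(M_X/M_C₃H₈).
1.82 = √(M_X/44.10)
M_X = 44.10 × 1.82² = 44.10 × 3.312 = 146 g/mol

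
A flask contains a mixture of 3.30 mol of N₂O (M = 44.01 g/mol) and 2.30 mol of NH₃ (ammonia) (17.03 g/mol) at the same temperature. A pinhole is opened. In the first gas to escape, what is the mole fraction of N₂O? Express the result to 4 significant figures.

Rate_i ∝ x_i/√M_i (Graham's law weighted by mole fraction), so the effusate composition follows n_i/√M_i.
x_N₂O(eff) = (n_N₂O/√M_N₂O) / (n_N₂O/√M_N₂O + n_NH₃/√M_NH₃)
= (3.30/√44.01) / (3.30/√44.01 + 2.30/√17.03) = 0.4974/(0.4974 + 0.5573) = 0.4716.

0.4716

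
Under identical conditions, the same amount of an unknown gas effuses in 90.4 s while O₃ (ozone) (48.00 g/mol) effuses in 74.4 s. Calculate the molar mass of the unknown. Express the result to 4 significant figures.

70.87 g/mol

Graham's law gives t_X/t_O₃ = √(M_X/M_O₃).
90.4/74.4 = 1.215 = √(M_X/48.00)
M_X = 48.00 × 1.215² = 48.00 × 1.476 = 70.87 g/mol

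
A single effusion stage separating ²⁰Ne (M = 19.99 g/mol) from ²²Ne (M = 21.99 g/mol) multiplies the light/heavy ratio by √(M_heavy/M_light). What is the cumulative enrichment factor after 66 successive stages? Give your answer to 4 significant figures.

23.26

After 66 stages the ratio has grown by (√(21.99/19.99))^66 = (21.99/19.99)^(66/2).
= 1.10005^33 = 23.26.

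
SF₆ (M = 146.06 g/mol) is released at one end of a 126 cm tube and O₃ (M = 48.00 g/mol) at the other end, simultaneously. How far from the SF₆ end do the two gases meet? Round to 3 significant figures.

In equal time, each gas travels a distance ∝ its rate ∝ 1/√M, so d_SF₆/d_O₃ = √(M_O₃/M_SF₆) = √(48.00/146.06) = 0.5733.
With d_SF₆ + d_O₃ = 126 cm, d_O₃ = 126/(1 + 0.5733) = 80.09 cm.
d_SF₆ = 126 − 80.09 = 45.9 cm.

45.9 cm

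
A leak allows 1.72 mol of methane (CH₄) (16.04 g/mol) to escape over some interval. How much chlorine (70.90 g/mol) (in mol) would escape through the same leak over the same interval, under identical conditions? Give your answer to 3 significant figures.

By Graham's law, rate_Cl₂/rate_CH₄ = √(M_CH₄/M_Cl₂) = √(16.04/70.90) = √0.2262 = 0.4756.
So the amount for Cl₂ is 1.72 × 0.4756 = 0.818 mol.

0.818 mol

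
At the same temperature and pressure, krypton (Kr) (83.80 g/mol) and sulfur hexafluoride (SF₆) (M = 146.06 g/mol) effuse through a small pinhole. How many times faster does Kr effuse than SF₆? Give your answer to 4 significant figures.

By Graham's law, rate_Kr/rate_SF₆ = √(M_SF₆/M_Kr) = √(146.06/83.80) = √1.743 = 1.320.

1.320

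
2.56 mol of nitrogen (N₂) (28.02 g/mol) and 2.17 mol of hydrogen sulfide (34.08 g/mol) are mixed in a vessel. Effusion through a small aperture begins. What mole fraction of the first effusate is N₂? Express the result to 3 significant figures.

Effusion rate of each component ∝ n_i/√M_i (partial pressure × 1/√M).
x_N₂(eff) = (n_N₂/√M_N₂) / (n_N₂/√M_N₂ + n_H₂S/√M_H₂S)
= (2.56/√28.02) / (2.56/√28.02 + 2.17/√34.08) = 0.4836/(0.4836 + 0.3717) = 0.565.

0.565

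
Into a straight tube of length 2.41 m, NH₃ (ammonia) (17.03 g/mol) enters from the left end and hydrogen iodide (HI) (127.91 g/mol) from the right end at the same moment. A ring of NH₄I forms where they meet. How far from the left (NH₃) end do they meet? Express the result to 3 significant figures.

Graham's law gives d_NH₃/d_HI = rate_NH₃/rate_HI = √(M_HI/M_NH₃) = √(127.91/17.03) = 2.741.
With d_NH₃ + d_HI = 2.41 m, d_HI = 2.41/(1 + 2.741) = 0.6443 m.
d_NH₃ = 2.41 − 0.6443 = 1.77 m.

1.77 m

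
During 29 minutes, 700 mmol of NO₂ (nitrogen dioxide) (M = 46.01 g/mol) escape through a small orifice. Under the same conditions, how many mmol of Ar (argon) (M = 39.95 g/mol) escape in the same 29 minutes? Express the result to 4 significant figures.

Graham's law gives rate_Ar/rate_NO₂ = √(M_NO₂/M_Ar) = √(46.01/39.95) = √1.152 = 1.073.
So the amount for Ar is 700 × 1.073 = 751.2 mmol.

751.2 mmol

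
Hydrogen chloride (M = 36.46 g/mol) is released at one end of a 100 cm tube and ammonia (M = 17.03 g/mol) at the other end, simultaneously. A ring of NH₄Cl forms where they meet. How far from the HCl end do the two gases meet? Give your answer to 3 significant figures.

Distances travelled in equal time are proportional to diffusion rates, so d_HCl/d_NH₃ = √(M_NH₃/M_HCl) = √(17.03/36.46) = 0.6834.
With d_HCl + d_NH₃ = 100 cm, d_NH₃ = 100/(1 + 0.6834) = 59.40 cm.
d_HCl = 100 − 59.40 = 40.6 cm.

40.6 cm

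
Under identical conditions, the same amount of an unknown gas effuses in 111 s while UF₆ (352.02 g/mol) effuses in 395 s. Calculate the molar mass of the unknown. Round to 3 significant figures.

27.8 g/mol

Graham's law gives t_X/t_UF₆ = √(M_X/M_UF₆).
111/395 = 0.2810 = √(M_X/352.02)
M_X = 352.02 × 0.2810² = 352.02 × 0.07897 = 27.8 g/mol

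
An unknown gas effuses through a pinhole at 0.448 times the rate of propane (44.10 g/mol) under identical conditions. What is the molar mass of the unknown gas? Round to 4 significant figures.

By Graham's law, rate_X/rate_C₃H₈ = √(M_C₃H₈/M_X).
0.448 = √(44.10/M_X)
M_X = 44.10 / 0.448² = 44.10 / 0.2007 = 219.7 g/mol

219.7 g/mol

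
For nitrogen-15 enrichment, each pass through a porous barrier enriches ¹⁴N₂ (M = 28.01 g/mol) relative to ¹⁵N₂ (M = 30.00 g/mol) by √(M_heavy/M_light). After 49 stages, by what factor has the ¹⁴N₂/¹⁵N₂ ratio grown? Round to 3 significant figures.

5.37

The single-stage factor is √(M_heavy/M_light), so 49 stages give [√(30.00/28.01)]^49 = (30.00/28.01)^(49/2).
= 1.07105^(49/2) = 5.37.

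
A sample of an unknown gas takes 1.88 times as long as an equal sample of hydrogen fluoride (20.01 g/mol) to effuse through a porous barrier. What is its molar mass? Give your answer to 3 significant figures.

70.7 g/mol

By Graham's law, t_X/t_HF = √(M_X/M_HF).
1.88 = √(M_X/20.01)
M_X = 20.01 × 1.88² = 20.01 × 3.534 = 70.7 g/mol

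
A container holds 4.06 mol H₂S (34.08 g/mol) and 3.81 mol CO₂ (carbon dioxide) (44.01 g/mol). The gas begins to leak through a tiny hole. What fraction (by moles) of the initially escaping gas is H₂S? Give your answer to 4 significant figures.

0.5477

Effusion rate of each component ∝ n_i/√M_i (partial pressure × 1/√M).
Mole fraction of H₂S in the effusate = (n_H₂S/√M_H₂S) / (n_H₂S/√M_H₂S + n_CO₂/√M_CO₂)
= (4.06/√34.08) / (4.06/√34.08 + 3.81/√44.01) = 0.6955/(0.6955 + 0.5743) = 0.5477.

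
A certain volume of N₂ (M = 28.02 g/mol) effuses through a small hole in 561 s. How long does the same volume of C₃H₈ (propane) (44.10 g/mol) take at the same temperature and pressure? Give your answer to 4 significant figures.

Using Graham's law: t_C₃H₈/t_N₂ = √(M_C₃H₈/M_N₂) = √(44.10/28.02) = √1.574 = 1.255.
So the time for C₃H₈ is 561 × 1.255 = 703.8 s.

703.8 s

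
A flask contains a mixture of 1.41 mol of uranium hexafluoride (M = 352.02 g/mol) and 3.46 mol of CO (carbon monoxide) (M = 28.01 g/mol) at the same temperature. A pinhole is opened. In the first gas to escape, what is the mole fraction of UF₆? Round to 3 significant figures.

0.103

Rate_i ∝ x_i/√M_i (Graham's law weighted by mole fraction), so the effusate composition follows n_i/√M_i.
So x_UF₆ in the escaping gas = (n_UF₆/√M_UF₆) / Σ(n_i/√M_i)
= (1.41/√352.02) / (1.41/√352.02 + 3.46/√28.01) = 0.07515/(0.07515 + 0.6538) = 0.103.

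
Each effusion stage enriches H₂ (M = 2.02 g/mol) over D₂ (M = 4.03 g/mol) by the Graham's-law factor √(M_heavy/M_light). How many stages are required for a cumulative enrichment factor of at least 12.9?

8

With α = √(4.03/2.02) per stage, ln α = ½ ln(1.99505) = 0.3453.
Need α^N ≥ 12.9 ⇒ N ≥ ln(12.9) / ln α = 2.557 / 0.3453 = 7.41.
Rounding up, N = 8 stages.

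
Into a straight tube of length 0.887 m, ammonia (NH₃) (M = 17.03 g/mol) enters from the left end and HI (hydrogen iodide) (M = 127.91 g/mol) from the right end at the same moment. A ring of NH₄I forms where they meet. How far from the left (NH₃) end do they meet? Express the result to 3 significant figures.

0.650 m

Graham's law gives d_NH₃/d_HI = rate_NH₃/rate_HI = √(M_HI/M_NH₃) = √(127.91/17.03) = 2.741.
With d_NH₃ + d_HI = 0.887 m, d_HI = 0.887/(1 + 2.741) = 0.2371 m.
d_NH₃ = 0.887 − 0.2371 = 0.650 m.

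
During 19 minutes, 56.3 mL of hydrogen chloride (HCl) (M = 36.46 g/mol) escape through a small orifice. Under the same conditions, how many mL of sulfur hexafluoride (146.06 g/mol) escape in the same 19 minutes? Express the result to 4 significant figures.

Since effusion rate ∝ 1/√M, rate_SF₆/rate_HCl = √(M_HCl/M_SF₆) = √(36.46/146.06) = √0.2496 = 0.4996.
So the volume for SF₆ is 56.3 × 0.4996 = 28.13 mL.

28.13 mL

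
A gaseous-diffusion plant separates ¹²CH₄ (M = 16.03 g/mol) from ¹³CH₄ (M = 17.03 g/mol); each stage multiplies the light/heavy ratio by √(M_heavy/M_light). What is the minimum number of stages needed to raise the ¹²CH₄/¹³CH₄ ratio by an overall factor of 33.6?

117

Single-stage factor α = √(17.03/16.03), so ln α = ½ ln(1.06238) = 0.03026.
Need α^N ≥ 33.6 ⇒ N ≥ ln(33.6) / ln α = 3.515 / 0.03026 = 116.15.
Minimum whole number of stages: N = 117.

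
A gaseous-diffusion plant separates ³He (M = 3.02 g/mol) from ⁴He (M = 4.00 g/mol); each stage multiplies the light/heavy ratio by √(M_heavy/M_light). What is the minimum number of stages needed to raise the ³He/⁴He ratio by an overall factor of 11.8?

With α = √(4.00/3.02) per stage, ln α = ½ ln(1.32450) = 0.1405.
Need α^N ≥ 11.8 ⇒ N ≥ ln(11.8) / ln α = 2.468 / 0.1405 = 17.56.
Rounding up, N = 18 stages.

18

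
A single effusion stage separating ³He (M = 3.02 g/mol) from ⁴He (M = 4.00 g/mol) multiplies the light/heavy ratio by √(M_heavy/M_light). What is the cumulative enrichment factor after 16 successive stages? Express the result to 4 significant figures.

The single-stage factor is √(M_heavy/M_light), so 16 stages give [√(4.00/3.02)]^16 = (4.00/3.02)^(16/2).
= 1.32450^8 = 9.472.

9.472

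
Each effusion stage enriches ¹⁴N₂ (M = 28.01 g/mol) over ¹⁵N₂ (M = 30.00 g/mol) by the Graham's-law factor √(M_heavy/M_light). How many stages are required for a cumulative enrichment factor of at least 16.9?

83

Per stage α = (30.00/28.01)^(1/2) = 1.07105^0.5, giving ln α = 0.03432.
Need α^N ≥ 16.9 ⇒ N ≥ ln(16.9) / ln α = 2.827 / 0.03432 = 82.39.
Minimum whole number of stages: N = 83.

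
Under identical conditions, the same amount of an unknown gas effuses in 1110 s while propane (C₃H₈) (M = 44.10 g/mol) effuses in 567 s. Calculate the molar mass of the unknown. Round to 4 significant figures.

169.0 g/mol

By Graham's law, t_X/t_C₃H₈ = √(M_X/M_C₃H₈).
1110/567 = 1.958 = √(M_X/44.10)
M_X = 44.10 × 1.958² = 44.10 × 3.832 = 169.0 g/mol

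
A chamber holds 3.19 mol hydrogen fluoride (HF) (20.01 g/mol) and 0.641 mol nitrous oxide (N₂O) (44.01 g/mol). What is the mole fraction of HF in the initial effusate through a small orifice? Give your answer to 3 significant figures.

0.881

Each component's effusion rate ∝ (its partial pressure)·(1/√M) ∝ n_i/√M_i.
So x_HF in the escaping gas = (n_HF/√M_HF) / Σ(n_i/√M_i)
= (3.19/√20.01) / (3.19/√20.01 + 0.641/√44.01) = 0.7131/(0.7131 + 0.09662) = 0.881.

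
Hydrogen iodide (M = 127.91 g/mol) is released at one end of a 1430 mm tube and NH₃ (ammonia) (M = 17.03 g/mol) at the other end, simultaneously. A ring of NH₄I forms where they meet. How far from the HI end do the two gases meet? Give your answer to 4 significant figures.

Graham's law gives d_HI/d_NH₃ = rate_HI/rate_NH₃ = √(M_NH₃/M_HI) = √(17.03/127.91) = 0.3649.
With d_HI + d_NH₃ = 1430 mm, d_NH₃ = 1430/(1 + 0.3649) = 1048 mm.
d_HI = 1430 − 1048 = 382.3 mm.

382.3 mm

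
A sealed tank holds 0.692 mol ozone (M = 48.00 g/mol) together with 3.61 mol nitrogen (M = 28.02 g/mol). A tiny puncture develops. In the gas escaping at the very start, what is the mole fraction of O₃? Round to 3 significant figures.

0.128

Rate_i ∝ x_i/√M_i (Graham's law weighted by mole fraction), so the effusate composition follows n_i/√M_i.
x_O₃(eff) = (n_O₃/√M_O₃) / (n_O₃/√M_O₃ + n_N₂/√M_N₂)
= (0.692/√48.00) / (0.692/√48.00 + 3.61/√28.02) = 0.09988/(0.09988 + 0.6820) = 0.128.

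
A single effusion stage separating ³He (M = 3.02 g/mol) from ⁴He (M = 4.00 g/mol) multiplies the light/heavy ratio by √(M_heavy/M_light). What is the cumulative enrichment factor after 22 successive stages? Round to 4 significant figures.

Each stage multiplies the ratio by α = √(4.00/3.02), so after 22 stages the overall factor is α^22 = (4.00/3.02)^(22/2).
= 1.32450^11 = 22.01.

22.01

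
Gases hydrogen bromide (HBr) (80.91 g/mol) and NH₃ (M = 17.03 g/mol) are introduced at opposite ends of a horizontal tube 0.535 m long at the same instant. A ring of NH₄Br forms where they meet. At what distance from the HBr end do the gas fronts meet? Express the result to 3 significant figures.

0.168 m

Graham's law gives d_HBr/d_NH₃ = rate_HBr/rate_NH₃ = √(M_NH₃/M_HBr) = √(17.03/80.91) = 0.4588.
With d_HBr + d_NH₃ = 0.535 m, d_NH₃ = 0.535/(1 + 0.4588) = 0.3667 m.
d_HBr = 0.535 − 0.3667 = 0.168 m.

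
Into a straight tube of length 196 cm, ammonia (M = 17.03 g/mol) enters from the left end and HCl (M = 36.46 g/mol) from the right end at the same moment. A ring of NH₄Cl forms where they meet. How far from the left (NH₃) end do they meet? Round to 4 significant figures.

In equal time, each gas travels a distance ∝ its rate ∝ 1/√M, so d_NH₃/d_HCl = √(M_HCl/M_NH₃) = √(36.46/17.03) = 1.463.
With d_NH₃ + d_HCl = 196 cm, d_HCl = 196/(1 + 1.463) = 79.57 cm.
d_NH₃ = 196 − 79.57 = 116.4 cm.

116.4 cm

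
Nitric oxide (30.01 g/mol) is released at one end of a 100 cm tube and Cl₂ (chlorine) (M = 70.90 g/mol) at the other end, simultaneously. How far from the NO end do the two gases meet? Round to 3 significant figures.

The fronts meet when d_NO + d_Cl₂ = L with d_NO/d_Cl₂ = √(M_Cl₂/M_NO) (Graham's law). Here √(M_Cl₂/M_NO) = √(70.90/30.01) = 1.537.
With d_NO + d_Cl₂ = 100 cm, d_Cl₂ = 100/(1 + 1.537) = 39.42 cm.
d_NO = 100 − 39.42 = 60.6 cm.

60.6 cm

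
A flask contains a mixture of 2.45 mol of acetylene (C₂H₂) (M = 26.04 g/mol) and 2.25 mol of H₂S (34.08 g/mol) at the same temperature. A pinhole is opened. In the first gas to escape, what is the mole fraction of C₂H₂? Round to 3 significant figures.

Effusion rate of each component ∝ n_i/√M_i (partial pressure × 1/√M).
x_C₂H₂(eff) = (n_C₂H₂/√M_C₂H₂) / (n_C₂H₂/√M_C₂H₂ + n_H₂S/√M_H₂S)
= (2.45/√26.04) / (2.45/√26.04 + 2.25/√34.08) = 0.4801/(0.4801 + 0.3854) = 0.555.

0.555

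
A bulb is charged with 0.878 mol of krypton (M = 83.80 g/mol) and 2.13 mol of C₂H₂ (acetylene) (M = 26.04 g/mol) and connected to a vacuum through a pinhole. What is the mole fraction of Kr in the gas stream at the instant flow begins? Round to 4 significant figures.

Each component's effusion rate ∝ (its partial pressure)·(1/√M) ∝ n_i/√M_i.
So x_Kr in the escaping gas = (n_Kr/√M_Kr) / Σ(n_i/√M_i)
= (0.878/√83.80) / (0.878/√83.80 + 2.13/√26.04) = 0.09591/(0.09591 + 0.4174) = 0.1868.

0.1868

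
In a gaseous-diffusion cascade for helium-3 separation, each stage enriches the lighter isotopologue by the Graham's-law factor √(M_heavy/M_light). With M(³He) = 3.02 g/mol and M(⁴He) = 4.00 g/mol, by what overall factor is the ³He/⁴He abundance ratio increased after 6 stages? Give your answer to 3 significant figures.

2.32

Overall factor = α^6 with α = √(4.00/3.02), i.e. (4.00/3.02)^(6/2).
= 1.32450^3 = 2.32.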